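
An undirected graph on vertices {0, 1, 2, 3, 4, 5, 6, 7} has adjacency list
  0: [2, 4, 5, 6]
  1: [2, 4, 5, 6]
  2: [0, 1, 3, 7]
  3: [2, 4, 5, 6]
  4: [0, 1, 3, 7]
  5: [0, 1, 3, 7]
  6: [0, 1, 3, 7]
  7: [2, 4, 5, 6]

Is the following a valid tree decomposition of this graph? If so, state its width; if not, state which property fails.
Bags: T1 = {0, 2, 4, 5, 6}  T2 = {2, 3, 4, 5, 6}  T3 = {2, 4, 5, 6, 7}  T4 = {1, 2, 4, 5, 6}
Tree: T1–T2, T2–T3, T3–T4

Every vertex of G appears in some bag (union = {0, 1, 2, 3, 4, 5, 6, 7}); every edge is covered by a bag; and for each vertex v the set of bags containing v is connected in the bag tree. The decomposition is therefore valid. The largest bag has 5 vertices, so the width is 4.

Yes; width 4.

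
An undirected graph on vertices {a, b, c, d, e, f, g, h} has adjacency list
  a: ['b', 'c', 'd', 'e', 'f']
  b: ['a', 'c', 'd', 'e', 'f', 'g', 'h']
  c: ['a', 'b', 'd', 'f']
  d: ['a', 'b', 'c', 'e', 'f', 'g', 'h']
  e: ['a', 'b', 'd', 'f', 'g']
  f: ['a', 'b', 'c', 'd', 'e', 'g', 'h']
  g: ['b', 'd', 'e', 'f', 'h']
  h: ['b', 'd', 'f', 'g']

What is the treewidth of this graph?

4

A width-4 tree decomposition is:
Bags: B1 = {b, d, e, f, g}  B2 = {b, d, f, g, h}  B3 = {a, b, d, e, f}  B4 = {a, b, c, d, f}
Tree: B1–B2, B1–B3, B3–B4
Each bag holds 5 vertices, so the decomposition has width 4, which upper-bounds the treewidth. For the lower bound, the 5 vertices {b, d, e, f, g} are pairwise adjacent, and any tree decomposition puts a clique entirely inside one bag — forcing width ≥ 4. Hence tw(G) = 4 exactly.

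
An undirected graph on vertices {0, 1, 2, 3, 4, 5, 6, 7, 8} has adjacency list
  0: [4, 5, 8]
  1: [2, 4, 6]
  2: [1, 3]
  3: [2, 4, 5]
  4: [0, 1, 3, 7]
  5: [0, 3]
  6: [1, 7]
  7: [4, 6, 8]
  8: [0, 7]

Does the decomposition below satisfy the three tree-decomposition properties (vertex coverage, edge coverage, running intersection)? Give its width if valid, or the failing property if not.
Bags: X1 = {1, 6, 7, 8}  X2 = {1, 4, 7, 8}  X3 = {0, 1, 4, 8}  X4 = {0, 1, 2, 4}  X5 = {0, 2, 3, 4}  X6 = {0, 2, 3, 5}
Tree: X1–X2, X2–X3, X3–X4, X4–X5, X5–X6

Checking the three conditions: (i) the bags cover all of {0, 1, 2, 3, 4, 5, 6, 7, 8}; (ii) for each edge, some bag contains both endpoints; (iii) the bags containing any fixed vertex form a subtree. All hold, so the decomposition is valid with width 4 − 1 = 3.

Yes; width 3.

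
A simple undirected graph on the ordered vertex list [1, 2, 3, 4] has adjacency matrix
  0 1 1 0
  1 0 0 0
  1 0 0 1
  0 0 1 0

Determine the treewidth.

A width-1 tree decomposition is:
Bags: B1 = {1, 2}  B2 = {1, 3}  B3 = {3, 4}
Tree: B1–B2, B2–B3
Each bag holds 2 vertices, so the decomposition has width 1, which upper-bounds the treewidth. Any graph with an edge has treewidth ≥ 1, and G has the edge 2–1. Therefore the treewidth is 1.

1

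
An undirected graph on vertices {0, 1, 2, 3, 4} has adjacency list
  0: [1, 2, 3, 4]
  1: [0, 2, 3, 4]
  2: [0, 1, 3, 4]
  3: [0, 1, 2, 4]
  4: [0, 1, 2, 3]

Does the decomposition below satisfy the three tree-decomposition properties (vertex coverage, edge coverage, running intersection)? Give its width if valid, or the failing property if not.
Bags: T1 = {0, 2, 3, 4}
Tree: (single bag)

No — vertex 1 appears in no bag.

A tree decomposition must satisfy three properties: every vertex lies in some bag; for every edge, both endpoints lie together in some bag; and for every vertex, the bags containing it form a connected subtree. Here vertex 1 appears in no bag, so the decomposition is invalid.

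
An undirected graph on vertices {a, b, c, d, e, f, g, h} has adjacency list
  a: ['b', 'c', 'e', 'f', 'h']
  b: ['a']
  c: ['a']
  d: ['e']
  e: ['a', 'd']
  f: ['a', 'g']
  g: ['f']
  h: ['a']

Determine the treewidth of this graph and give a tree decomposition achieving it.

Every bag has size at most 2, so the width is 2 − 1 = 1 and tw(G) ≤ 1. Since G has at least one edge (e.g. a–c), it is not an edgeless graph, so tw(G) ≥ 1. The upper and lower bounds meet at 1, so that is the treewidth.

Treewidth 1.
One such decomposition:
Bags: B1 = {a, c}  B2 = {a, h}  B3 = {a, e}  B4 = {a, f}  B5 = {f, g}  B6 = {d, e}  B7 = {a, b}
Tree: B1–B2, B1–B3, B2–B4, B4–B5, B3–B6, B4–B7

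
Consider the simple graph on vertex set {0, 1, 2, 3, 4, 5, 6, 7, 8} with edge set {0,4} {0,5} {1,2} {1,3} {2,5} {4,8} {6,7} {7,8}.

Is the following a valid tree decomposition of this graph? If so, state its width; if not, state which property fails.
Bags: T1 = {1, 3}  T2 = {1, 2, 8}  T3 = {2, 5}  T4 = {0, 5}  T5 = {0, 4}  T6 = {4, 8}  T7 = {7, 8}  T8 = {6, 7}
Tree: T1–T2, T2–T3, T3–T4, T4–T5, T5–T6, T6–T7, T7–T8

No — bags containing vertex 8 are not connected in the tree.

A tree decomposition must satisfy three properties: every vertex lies in some bag; for every edge, both endpoints lie together in some bag; and for every vertex, the bags containing it form a connected subtree. Here bags containing vertex 8 are not connected in the tree, so the decomposition is invalid.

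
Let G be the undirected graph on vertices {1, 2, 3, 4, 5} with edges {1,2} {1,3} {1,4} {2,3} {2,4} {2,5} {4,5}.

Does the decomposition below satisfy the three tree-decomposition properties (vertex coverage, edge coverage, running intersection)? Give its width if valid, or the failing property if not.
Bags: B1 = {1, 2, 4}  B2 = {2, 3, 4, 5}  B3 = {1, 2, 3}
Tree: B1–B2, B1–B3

A tree decomposition must satisfy three properties: every vertex lies in some bag; for every edge, both endpoints lie together in some bag; and for every vertex, the bags containing it form a connected subtree. Here bags containing vertex 3 are not connected in the tree, so the decomposition is invalid.

No — bags containing vertex 3 are not connected in the tree.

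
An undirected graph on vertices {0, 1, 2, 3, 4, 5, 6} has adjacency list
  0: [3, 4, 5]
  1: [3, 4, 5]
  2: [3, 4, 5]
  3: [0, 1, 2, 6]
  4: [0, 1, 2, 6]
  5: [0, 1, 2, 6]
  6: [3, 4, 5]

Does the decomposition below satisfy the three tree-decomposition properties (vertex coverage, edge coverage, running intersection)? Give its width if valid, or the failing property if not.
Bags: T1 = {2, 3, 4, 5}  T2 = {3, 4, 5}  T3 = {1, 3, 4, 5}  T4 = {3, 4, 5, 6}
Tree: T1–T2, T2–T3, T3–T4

A tree decomposition must satisfy three properties: every vertex lies in some bag; for every edge, both endpoints lie together in some bag; and for every vertex, the bags containing it form a connected subtree. Here vertex 0 appears in no bag, so the decomposition is invalid.

No — vertex 0 appears in no bag.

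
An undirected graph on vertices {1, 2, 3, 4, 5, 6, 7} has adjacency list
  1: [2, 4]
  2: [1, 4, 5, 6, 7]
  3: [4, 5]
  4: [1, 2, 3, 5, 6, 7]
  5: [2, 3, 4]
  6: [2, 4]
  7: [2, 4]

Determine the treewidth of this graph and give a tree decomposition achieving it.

Treewidth 2.
Bags: B1 = {2, 4, 6}  B2 = {2, 4, 7}  B3 = {1, 2, 4}  B4 = {2, 4, 5}  B5 = {3, 4, 5}
Tree: B1–B2, B1–B3, B1–B4, B4–B5

The largest bag has 3 vertices, giving width 2; this decomposition certifies tw(G) ≤ 2. Conversely, {1, 2, 4} is a clique of size 3, and the vertices of any clique must share a bag in every tree decomposition; so some bag has ≥ 3 vertices and tw(G) ≥ 2. The upper and lower bounds meet at 2, so that is the treewidth.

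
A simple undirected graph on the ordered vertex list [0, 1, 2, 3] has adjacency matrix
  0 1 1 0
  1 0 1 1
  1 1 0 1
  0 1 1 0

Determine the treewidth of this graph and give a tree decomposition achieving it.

Every bag has size at most 3, so the width is 3 − 1 = 2 and tw(G) ≤ 2. For the lower bound, the 3 vertices {0, 1, 2} are pairwise adjacent, and any tree decomposition puts a clique entirely inside one bag — forcing width ≥ 2. Therefore the treewidth is 2.

Treewidth 2.
Bags: B1 = {1, 2, 3}  B2 = {0, 1, 2}
Tree: B1–B2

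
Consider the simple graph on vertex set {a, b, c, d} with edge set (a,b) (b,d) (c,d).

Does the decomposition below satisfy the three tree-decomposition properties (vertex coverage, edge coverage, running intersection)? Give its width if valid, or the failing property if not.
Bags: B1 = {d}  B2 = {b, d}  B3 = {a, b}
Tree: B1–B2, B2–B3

No — vertex c appears in no bag.

A tree decomposition must satisfy three properties: every vertex lies in some bag; for every edge, both endpoints lie together in some bag; and for every vertex, the bags containing it form a connected subtree. Here vertex c appears in no bag, so the decomposition is invalid.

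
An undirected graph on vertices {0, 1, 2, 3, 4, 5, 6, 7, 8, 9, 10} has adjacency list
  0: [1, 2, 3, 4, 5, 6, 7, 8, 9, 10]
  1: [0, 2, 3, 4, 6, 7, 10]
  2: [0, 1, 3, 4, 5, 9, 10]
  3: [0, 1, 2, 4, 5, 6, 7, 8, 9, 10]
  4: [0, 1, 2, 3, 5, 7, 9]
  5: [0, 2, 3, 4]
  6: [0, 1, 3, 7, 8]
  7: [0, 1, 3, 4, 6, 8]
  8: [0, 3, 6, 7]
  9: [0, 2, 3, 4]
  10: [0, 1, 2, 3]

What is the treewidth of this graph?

4

A width-4 tree decomposition is:
Bags: B1 = {0, 1, 3, 4, 7}  B2 = {0, 1, 2, 3, 4}  B3 = {0, 2, 3, 4, 5}  B4 = {0, 2, 3, 4, 9}  B5 = {0, 1, 2, 3, 10}  B6 = {0, 1, 3, 6, 7}  B7 = {0, 3, 6, 7, 8}
Tree: B1–B2, B2–B3, B2–B4, B2–B5, B1–B6, B6–B7
The largest bag has 5 vertices, giving width 4; this decomposition certifies tw(G) ≤ 4. For the lower bound, the 5 vertices {0, 3, 6, 7, 8} are pairwise adjacent, and any tree decomposition puts a clique entirely inside one bag — forcing width ≥ 4. Therefore the treewidth is 4.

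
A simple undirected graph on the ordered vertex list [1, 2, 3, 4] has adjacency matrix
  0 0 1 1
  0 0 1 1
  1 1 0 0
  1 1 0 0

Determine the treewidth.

A width-2 tree decomposition is:
Bags: B1 = {2, 3, 4}  B2 = {1, 3, 4}
Tree: B1–B2
Each bag holds 3 vertices, so the decomposition has width 2, which upper-bounds the treewidth. For the lower bound, G contains the cycle 3–2–4–1–3, so G is not a forest; only forests have treewidth ≤ 1, hence tw(G) ≥ 2. Therefore the treewidth is 2.

2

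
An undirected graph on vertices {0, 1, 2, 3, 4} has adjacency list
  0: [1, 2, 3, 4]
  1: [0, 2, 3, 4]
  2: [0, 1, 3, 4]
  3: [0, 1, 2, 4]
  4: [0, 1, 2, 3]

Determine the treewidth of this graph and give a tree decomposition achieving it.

A single bag containing all 5 vertices is trivially a valid decomposition of width 4. For the lower bound, the 5 vertices {0, 1, 2, 3, 4} are pairwise adjacent, and any tree decomposition puts a clique entirely inside one bag — forcing width ≥ 4. Hence tw(G) = 4 exactly.

Treewidth 4.
One optimal decomposition is:
Bags: B1 = {0, 1, 2, 3, 4}
Tree: (single bag)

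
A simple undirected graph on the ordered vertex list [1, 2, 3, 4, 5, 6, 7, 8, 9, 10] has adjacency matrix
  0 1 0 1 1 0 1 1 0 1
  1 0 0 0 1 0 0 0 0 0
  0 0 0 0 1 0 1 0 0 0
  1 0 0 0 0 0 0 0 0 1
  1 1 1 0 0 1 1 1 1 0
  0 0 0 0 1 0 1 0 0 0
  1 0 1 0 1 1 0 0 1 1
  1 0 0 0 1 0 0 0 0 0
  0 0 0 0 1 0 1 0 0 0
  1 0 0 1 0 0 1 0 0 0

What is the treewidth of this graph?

A width-2 tree decomposition is:
Bags: B1 = {1, 7, 10}  B2 = {1, 5, 7}  B3 = {1, 2, 5}  B4 = {1, 4, 10}  B5 = {5, 6, 7}  B6 = {3, 5, 7}  B7 = {5, 7, 9}  B8 = {1, 5, 8}
Tree: B1–B2, B2–B3, B1–B4, B2–B5, B2–B6, B2–B7, B2–B8
Each bag holds 3 vertices, so the decomposition has width 2, which upper-bounds the treewidth. For the lower bound, the 3 vertices {1, 4, 10} are pairwise adjacent, and any tree decomposition puts a clique entirely inside one bag — forcing width ≥ 2. Hence tw(G) = 2 exactly.

2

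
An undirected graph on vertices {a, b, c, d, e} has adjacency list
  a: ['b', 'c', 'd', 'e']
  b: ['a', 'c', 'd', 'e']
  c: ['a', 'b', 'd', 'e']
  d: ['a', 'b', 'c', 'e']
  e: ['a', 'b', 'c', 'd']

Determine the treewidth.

A width-4 tree decomposition is:
Bags: B1 = {a, b, c, d, e}
Tree: (single bag)
A single bag containing all 5 vertices is trivially a valid decomposition of width 4. For the lower bound, the 5 vertices {a, b, c, d, e} are pairwise adjacent, and any tree decomposition puts a clique entirely inside one bag — forcing width ≥ 4. Hence tw(G) = 4 exactly.

4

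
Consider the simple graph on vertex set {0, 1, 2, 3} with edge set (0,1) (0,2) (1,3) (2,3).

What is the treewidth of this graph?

2

A width-2 tree decomposition is:
Bags: B1 = {0, 1, 3}  B2 = {0, 2, 3}
Tree: B1–B2
Every bag has size at most 3, so the width is 3 − 1 = 2 and tw(G) ≤ 2. The edges 0–1–3–2–0 form a cycle, so G is not a tree and its treewidth is at least 2. Combining the bounds, tw(G) = 2.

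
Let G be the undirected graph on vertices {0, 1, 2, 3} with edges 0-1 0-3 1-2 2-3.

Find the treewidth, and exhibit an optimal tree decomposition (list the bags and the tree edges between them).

Each bag holds 3 vertices, so the decomposition has width 2, which upper-bounds the treewidth. Since 3–0–1–2–3 is a cycle in G, G is not acyclic. Forests are exactly the graphs of treewidth ≤ 1, so tw(G) ≥ 2. Combining the bounds, tw(G) = 2.

Treewidth 2.
One optimal decomposition is:
Bags: B1 = {0, 1, 3}  B2 = {1, 2, 3}
Tree: B1–B2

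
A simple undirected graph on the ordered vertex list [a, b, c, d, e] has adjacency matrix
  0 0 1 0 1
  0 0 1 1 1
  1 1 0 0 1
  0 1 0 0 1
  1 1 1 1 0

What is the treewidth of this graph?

2

A width-2 tree decomposition is:
Bags: B1 = {a, c, e}  B2 = {b, c, e}  B3 = {b, d, e}
Tree: B1–B2, B2–B3
The largest bag has 3 vertices, giving width 2; this decomposition certifies tw(G) ≤ 2. For the lower bound, the 3 vertices {b, d, e} are pairwise adjacent, and any tree decomposition puts a clique entirely inside one bag — forcing width ≥ 2. Combining the bounds, tw(G) = 2.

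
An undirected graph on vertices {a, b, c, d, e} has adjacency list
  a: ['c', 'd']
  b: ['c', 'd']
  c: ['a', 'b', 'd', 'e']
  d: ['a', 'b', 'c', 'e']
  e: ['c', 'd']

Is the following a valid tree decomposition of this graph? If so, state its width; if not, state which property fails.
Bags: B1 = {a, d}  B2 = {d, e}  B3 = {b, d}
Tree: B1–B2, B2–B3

No — vertex c appears in no bag.

A tree decomposition must satisfy three properties: every vertex lies in some bag; for every edge, both endpoints lie together in some bag; and for every vertex, the bags containing it form a connected subtree. Here vertex c appears in no bag, so the decomposition is invalid.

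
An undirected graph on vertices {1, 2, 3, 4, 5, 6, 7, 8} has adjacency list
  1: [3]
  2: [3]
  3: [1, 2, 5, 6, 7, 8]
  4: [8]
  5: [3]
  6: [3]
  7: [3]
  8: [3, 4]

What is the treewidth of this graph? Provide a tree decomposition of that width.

Treewidth 1.
Bags: B1 = {2, 3}  B2 = {3, 8}  B3 = {3, 5}  B4 = {3, 7}  B5 = {1, 3}  B6 = {3, 6}  B7 = {4, 8}
Tree: B1–B2, B1–B3, B2–B4, B3–B5, B1–B6, B2–B7

The largest bag has 2 vertices, giving width 1; this decomposition certifies tw(G) ≤ 1. Since G has at least one edge (e.g. 2–3), it is not an edgeless graph, so tw(G) ≥ 1. Combining the bounds, tw(G) = 1.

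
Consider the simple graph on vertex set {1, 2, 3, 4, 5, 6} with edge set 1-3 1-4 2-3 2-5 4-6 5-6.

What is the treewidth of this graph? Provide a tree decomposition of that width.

Each bag holds 3 vertices, so the decomposition has width 2, which upper-bounds the treewidth. Since 5–6–4–1–3–2–5 is a cycle in G, G is not acyclic. Forests are exactly the graphs of treewidth ≤ 1, so tw(G) ≥ 2. Hence tw(G) = 2 exactly.

Treewidth 2.
One optimal decomposition is:
Bags: B1 = {4, 5, 6}  B2 = {1, 4, 5}  B3 = {1, 3, 5}  B4 = {2, 3, 5}
Tree: B1–B2, B2–B3, B3–B4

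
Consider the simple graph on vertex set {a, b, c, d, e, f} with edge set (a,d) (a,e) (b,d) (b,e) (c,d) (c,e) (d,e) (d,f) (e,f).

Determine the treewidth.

2

A width-2 tree decomposition is:
Bags: B1 = {d, e, f}  B2 = {a, d, e}  B3 = {c, d, e}  B4 = {b, d, e}
Tree: B1–B2, B2–B3, B3–B4
Each bag holds 3 vertices, so the decomposition has width 2, which upper-bounds the treewidth. On the other hand G contains the 3-clique {d, e, f}. A clique must lie in a single bag of any decomposition, so no decomposition can have width below 2. Combining the bounds, tw(G) = 2.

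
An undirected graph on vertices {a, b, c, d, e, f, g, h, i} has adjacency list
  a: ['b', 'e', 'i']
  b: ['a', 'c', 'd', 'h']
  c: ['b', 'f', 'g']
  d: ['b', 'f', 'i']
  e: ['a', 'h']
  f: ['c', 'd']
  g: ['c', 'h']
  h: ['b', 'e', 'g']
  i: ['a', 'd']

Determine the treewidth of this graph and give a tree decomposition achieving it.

Treewidth 3.
One such decomposition:
Bags: B1 = {a, d, e, i}  B2 = {a, b, d, e}  B3 = {b, d, e, h}  B4 = {b, d, f, h}  B5 = {b, c, f, h}  B6 = {c, f, g, h}
Tree: B1–B2, B2–B3, B3–B4, B4–B5, B5–B6

Every bag has size at most 4, so the width is 4 − 1 = 3 and tw(G) ≤ 3. For the lower bound: the 4 vertex sets {a,e,i}, {d}, {b}, {c,f,g,h} are disjoint, each induces a connected subgraph, and every pair is joined by at least one edge of G. Contracting each set to a single vertex therefore yields K_{4} as a minor, and since treewidth is minor-monotone, tw(G) ≥ tw(K_{4}) = 3. Therefore the treewidth is 3.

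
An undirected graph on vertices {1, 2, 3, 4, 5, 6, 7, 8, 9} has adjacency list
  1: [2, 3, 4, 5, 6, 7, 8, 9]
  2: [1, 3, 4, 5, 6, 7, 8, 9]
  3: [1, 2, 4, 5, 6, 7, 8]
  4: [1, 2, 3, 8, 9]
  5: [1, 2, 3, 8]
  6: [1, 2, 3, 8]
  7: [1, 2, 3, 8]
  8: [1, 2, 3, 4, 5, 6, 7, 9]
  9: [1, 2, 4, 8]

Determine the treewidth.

4

A width-4 tree decomposition is:
Bags: B1 = {1, 2, 3, 4, 8}  B2 = {1, 2, 4, 8, 9}  B3 = {1, 2, 3, 7, 8}  B4 = {1, 2, 3, 5, 8}  B5 = {1, 2, 3, 6, 8}
Tree: B1–B2, B1–B3, B1–B4, B1–B5
The largest bag has 5 vertices, giving width 4; this decomposition certifies tw(G) ≤ 4. Conversely, {1, 2, 4, 8, 9} is a clique of size 5, and the vertices of any clique must share a bag in every tree decomposition; so some bag has ≥ 5 vertices and tw(G) ≥ 4. Therefore the treewidth is 4.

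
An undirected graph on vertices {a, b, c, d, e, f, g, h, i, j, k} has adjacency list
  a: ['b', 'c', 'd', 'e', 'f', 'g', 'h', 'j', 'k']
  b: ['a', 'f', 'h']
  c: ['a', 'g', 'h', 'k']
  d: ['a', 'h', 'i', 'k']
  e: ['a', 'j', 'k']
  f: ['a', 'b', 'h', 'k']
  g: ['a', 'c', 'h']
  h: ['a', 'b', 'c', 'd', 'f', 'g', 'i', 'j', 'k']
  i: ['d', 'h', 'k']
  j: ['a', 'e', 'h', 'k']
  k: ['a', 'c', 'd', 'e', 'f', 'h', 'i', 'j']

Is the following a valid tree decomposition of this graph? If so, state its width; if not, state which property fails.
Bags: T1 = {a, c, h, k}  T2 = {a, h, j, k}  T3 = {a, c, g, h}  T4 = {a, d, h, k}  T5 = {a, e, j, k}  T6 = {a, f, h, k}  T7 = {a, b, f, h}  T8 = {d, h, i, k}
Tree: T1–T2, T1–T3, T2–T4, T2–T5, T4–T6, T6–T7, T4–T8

Yes; width 3.

Checking the three conditions: (i) the bags cover all of {a, b, c, d, e, f, g, h, i, j, k}; (ii) for each edge, some bag contains both endpoints; (iii) the bags containing any fixed vertex form a subtree. All hold, so the decomposition is valid with width 4 − 1 = 3.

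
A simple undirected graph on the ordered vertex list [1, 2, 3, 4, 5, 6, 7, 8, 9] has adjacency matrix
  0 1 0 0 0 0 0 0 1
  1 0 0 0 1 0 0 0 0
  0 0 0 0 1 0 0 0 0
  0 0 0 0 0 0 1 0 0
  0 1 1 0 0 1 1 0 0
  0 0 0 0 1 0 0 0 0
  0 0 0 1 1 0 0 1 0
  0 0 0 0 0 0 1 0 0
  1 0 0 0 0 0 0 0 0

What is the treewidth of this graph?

1

A width-1 tree decomposition is:
Bags: B1 = {2, 5}  B2 = {5, 7}  B3 = {3, 5}  B4 = {1, 2}  B5 = {4, 7}  B6 = {1, 9}  B7 = {5, 6}  B8 = {7, 8}
Tree: B1–B2, B1–B3, B1–B4, B2–B5, B4–B6, B2–B7, B2–B8
The largest bag has 2 vertices, giving width 1; this decomposition certifies tw(G) ≤ 1. Since G has at least one edge (e.g. 2–5), it is not an edgeless graph, so tw(G) ≥ 1. The upper and lower bounds meet at 1, so that is the treewidth.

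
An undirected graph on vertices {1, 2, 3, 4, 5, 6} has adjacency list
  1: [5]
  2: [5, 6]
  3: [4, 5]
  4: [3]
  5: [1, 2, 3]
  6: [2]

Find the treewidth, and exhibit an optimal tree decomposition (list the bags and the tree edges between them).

Every bag has size at most 2, so the width is 2 − 1 = 1 and tw(G) ≤ 1. Since G has at least one edge (e.g. 5–2), it is not an edgeless graph, so tw(G) ≥ 1. Combining the bounds, tw(G) = 1.

Treewidth 1.
One optimal decomposition is:
Bags: B1 = {2, 5}  B2 = {3, 5}  B3 = {1, 5}  B4 = {2, 6}  B5 = {3, 4}
Tree: B1–B2, B1–B3, B1–B4, B2–B5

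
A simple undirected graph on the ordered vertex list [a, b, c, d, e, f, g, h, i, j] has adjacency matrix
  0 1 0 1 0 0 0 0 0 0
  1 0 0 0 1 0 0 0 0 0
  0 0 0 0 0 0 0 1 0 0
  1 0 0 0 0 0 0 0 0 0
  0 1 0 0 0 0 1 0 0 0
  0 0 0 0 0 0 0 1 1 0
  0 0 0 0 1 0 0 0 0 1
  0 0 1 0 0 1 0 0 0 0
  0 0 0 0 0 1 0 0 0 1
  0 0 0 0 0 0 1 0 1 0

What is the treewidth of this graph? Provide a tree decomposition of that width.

Treewidth 1.
One such decomposition:
Bags: B1 = {a, d}  B2 = {a, b}  B3 = {b, e}  B4 = {e, g}  B5 = {g, j}  B6 = {i, j}  B7 = {f, i}  B8 = {f, h}  B9 = {c, h}
Tree: B1–B2, B2–B3, B3–B4, B4–B5, B5–B6, B6–B7, B7–B8, B8–B9

The largest bag has 2 vertices, giving width 1; this decomposition certifies tw(G) ≤ 1. Since G has at least one edge (e.g. d–a), it is not an edgeless graph, so tw(G) ≥ 1. Hence tw(G) = 1 exactly.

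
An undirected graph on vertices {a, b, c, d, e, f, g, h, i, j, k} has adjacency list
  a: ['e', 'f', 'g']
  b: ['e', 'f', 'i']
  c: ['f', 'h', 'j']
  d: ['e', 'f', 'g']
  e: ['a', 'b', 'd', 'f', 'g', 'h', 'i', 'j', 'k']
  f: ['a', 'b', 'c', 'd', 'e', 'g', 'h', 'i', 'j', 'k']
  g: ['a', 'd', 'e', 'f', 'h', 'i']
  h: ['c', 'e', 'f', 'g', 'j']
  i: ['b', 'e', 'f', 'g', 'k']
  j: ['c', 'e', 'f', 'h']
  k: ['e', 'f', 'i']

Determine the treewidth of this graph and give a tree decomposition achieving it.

The largest bag has 4 vertices, giving width 3; this decomposition certifies tw(G) ≤ 3. For the lower bound, the 4 vertices {d, e, f, g} are pairwise adjacent, and any tree decomposition puts a clique entirely inside one bag — forcing width ≥ 3. The upper and lower bounds meet at 3, so that is the treewidth.

Treewidth 3.
Bags: B1 = {d, e, f, g}  B2 = {e, f, g, h}  B3 = {a, e, f, g}  B4 = {e, f, h, j}  B5 = {c, f, h, j}  B6 = {e, f, g, i}  B7 = {e, f, i, k}  B8 = {b, e, f, i}
Tree: B1–B2, B1–B3, B2–B4, B4–B5, B1–B6, B6–B7, B6–B8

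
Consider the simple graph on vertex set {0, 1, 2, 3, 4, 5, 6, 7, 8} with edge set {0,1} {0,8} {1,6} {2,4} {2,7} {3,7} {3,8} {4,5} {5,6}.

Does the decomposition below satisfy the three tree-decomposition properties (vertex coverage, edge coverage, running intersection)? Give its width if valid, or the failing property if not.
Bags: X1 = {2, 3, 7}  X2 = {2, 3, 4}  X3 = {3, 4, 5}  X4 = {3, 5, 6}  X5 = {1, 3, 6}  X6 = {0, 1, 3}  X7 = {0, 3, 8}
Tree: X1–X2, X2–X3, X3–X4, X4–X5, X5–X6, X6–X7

Checking the three conditions: (i) the bags cover all of {0, 1, 2, 3, 4, 5, 6, 7, 8}; (ii) for each edge, some bag contains both endpoints; (iii) the bags containing any fixed vertex form a subtree. All hold, so the decomposition is valid with width 3 − 1 = 2.

Yes; width 2.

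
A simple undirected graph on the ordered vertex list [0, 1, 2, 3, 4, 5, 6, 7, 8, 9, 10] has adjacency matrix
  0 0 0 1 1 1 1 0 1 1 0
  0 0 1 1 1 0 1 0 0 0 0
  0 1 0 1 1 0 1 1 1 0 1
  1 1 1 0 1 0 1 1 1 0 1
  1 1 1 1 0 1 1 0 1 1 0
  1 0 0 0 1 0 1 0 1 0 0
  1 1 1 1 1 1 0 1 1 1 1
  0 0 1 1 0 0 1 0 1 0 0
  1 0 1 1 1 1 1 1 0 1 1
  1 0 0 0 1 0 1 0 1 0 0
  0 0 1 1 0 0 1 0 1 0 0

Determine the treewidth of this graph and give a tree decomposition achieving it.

The largest bag has 5 vertices, giving width 4; this decomposition certifies tw(G) ≤ 4. Conversely, {0, 4, 6, 8, 9} is a clique of size 5, and the vertices of any clique must share a bag in every tree decomposition; so some bag has ≥ 5 vertices and tw(G) ≥ 4. The upper and lower bounds meet at 4, so that is the treewidth.

Treewidth 4.
One such decomposition:
Bags: B1 = {1, 2, 3, 4, 6}  B2 = {2, 3, 4, 6, 8}  B3 = {2, 3, 6, 8, 10}  B4 = {2, 3, 6, 7, 8}  B5 = {0, 3, 4, 6, 8}  B6 = {0, 4, 6, 8, 9}  B7 = {0, 4, 5, 6, 8}
Tree: B1–B2, B2–B3, B2–B4, B2–B5, B5–B6, B5–B7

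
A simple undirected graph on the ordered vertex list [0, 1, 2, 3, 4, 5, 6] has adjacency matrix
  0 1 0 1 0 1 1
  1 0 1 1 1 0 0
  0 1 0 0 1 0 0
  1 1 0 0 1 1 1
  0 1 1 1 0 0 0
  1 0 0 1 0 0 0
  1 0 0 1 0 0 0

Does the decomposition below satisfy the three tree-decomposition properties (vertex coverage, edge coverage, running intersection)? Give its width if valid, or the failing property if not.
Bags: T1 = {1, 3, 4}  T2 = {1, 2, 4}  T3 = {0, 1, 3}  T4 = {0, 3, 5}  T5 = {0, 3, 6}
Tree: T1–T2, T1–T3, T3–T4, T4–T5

Yes; width 2.

Every vertex of G appears in some bag (union = {0, 1, 2, 3, 4, 5, 6}); every edge is covered by a bag; and for each vertex v the set of bags containing v is connected in the bag tree. The decomposition is therefore valid. The largest bag has 3 vertices, so the width is 2.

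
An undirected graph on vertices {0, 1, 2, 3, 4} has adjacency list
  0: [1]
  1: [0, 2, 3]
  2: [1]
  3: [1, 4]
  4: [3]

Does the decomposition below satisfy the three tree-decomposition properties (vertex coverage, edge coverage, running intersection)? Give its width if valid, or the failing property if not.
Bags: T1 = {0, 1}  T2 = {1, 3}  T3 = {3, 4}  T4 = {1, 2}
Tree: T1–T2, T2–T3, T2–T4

Vertex coverage: the bags together contain {0, 1, 2, 3, 4}, the full vertex set. Edge coverage: each edge of G has both endpoints in at least one bag. Running intersection: for every vertex, the bags containing it form a connected subtree. All three properties hold, so this is a valid tree decomposition of width max|bag| − 1 = 1, and hence tw(G) ≤ 1.

Yes; width 1.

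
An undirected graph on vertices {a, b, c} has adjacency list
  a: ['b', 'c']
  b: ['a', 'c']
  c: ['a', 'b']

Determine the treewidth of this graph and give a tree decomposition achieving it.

Treewidth 2.
One optimal decomposition is:
Bags: B1 = {a, b, c}
Tree: (single bag)

With just one bag of size 3, the width is 3 − 1 = 2, so tw(G) ≤ 2. Conversely, {a, b, c} is a clique of size 3, and the vertices of any clique must share a bag in every tree decomposition; so some bag has ≥ 3 vertices and tw(G) ≥ 2. Combining the bounds, tw(G) = 2.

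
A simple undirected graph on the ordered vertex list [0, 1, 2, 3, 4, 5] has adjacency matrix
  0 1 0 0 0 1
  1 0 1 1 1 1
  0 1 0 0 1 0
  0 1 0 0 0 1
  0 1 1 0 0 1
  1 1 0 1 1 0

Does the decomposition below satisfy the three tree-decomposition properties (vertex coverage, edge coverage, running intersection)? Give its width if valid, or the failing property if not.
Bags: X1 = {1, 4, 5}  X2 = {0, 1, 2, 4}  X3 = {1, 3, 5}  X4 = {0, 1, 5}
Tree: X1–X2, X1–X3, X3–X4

A tree decomposition must satisfy three properties: every vertex lies in some bag; for every edge, both endpoints lie together in some bag; and for every vertex, the bags containing it form a connected subtree. Here bags containing vertex 0 are not connected in the tree, so the decomposition is invalid.

No — bags containing vertex 0 are not connected in the tree.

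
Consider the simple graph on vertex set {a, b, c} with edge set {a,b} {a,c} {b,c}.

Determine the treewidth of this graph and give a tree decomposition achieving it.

With just one bag of size 3, the width is 3 − 1 = 2, so tw(G) ≤ 2. On the other hand G contains the 3-clique {a, b, c}. A clique must lie in a single bag of any decomposition, so no decomposition can have width below 2. Therefore the treewidth is 2.

Treewidth 2.
One such decomposition:
Bags: B1 = {a, b, c}
Tree: (single bag)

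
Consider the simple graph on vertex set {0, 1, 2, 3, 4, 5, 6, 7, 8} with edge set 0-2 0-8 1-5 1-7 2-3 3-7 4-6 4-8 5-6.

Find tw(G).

A width-2 tree decomposition is:
Bags: B1 = {1, 3, 7}  B2 = {1, 2, 3}  B3 = {0, 1, 2}  B4 = {0, 1, 8}  B5 = {1, 4, 8}  B6 = {1, 4, 6}  B7 = {1, 5, 6}
Tree: B1–B2, B2–B3, B3–B4, B4–B5, B5–B6, B6–B7
Each bag holds 3 vertices, so the decomposition has width 2, which upper-bounds the treewidth. For the lower bound, G contains the cycle 1–7–3–2–0–8–4–6–5–1, so G is not a forest; only forests have treewidth ≤ 1, hence tw(G) ≥ 2. The upper and lower bounds meet at 2, so that is the treewidth.

2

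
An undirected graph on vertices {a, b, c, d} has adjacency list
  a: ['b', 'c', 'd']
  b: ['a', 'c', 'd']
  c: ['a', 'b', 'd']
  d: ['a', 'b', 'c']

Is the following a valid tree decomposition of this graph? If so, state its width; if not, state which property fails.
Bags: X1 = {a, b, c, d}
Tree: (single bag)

Yes; width 3.

Vertex coverage: the bags together contain {a, b, c, d}, the full vertex set. Edge coverage: each edge of G has both endpoints in at least one bag. Running intersection: for every vertex, the bags containing it form a connected subtree. All three properties hold, so this is a valid tree decomposition of width max|bag| − 1 = 3, and hence tw(G) ≤ 3.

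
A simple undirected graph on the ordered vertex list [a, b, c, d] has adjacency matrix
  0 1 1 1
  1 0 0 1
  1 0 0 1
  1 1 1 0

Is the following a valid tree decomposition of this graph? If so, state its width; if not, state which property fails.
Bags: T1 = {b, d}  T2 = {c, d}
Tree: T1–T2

A tree decomposition must satisfy three properties: every vertex lies in some bag; for every edge, both endpoints lie together in some bag; and for every vertex, the bags containing it form a connected subtree. Here vertex a appears in no bag, so the decomposition is invalid.

No — vertex a appears in no bag.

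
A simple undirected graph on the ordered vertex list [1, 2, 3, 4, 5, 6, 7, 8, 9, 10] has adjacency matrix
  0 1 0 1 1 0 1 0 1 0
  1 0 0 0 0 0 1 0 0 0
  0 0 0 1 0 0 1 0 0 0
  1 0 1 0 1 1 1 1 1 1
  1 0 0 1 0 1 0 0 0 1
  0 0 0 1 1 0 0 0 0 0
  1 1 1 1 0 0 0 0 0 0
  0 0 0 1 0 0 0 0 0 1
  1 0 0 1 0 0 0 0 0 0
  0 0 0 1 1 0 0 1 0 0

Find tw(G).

2

A width-2 tree decomposition is:
Bags: B1 = {1, 4, 5}  B2 = {4, 5, 10}  B3 = {1, 4, 7}  B4 = {1, 2, 7}  B5 = {3, 4, 7}  B6 = {1, 4, 9}  B7 = {4, 8, 10}  B8 = {4, 5, 6}
Tree: B1–B2, B1–B3, B3–B4, B3–B5, B1–B6, B2–B7, B2–B8
Each bag holds 3 vertices, so the decomposition has width 2, which upper-bounds the treewidth. For the lower bound, the 3 vertices {1, 2, 7} are pairwise adjacent, and any tree decomposition puts a clique entirely inside one bag — forcing width ≥ 2. The upper and lower bounds meet at 2, so that is the treewidth.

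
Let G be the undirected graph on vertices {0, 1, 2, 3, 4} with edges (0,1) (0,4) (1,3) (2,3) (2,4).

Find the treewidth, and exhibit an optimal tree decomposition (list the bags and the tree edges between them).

The largest bag has 3 vertices, giving width 2; this decomposition certifies tw(G) ≤ 2. The edges 3–2–4–0–1–3 form a cycle, so G is not a tree and its treewidth is at least 2. The upper and lower bounds meet at 2, so that is the treewidth.

Treewidth 2.
One optimal decomposition is:
Bags: B1 = {2, 3, 4}  B2 = {0, 3, 4}  B3 = {0, 1, 3}
Tree: B1–B2, B2–B3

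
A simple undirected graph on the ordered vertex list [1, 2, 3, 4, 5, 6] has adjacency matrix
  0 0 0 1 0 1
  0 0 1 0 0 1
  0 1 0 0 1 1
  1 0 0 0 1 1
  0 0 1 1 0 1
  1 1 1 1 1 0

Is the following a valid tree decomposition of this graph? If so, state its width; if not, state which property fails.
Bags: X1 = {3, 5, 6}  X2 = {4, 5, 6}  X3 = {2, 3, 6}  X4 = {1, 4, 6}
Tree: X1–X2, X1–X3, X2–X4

Every vertex of G appears in some bag (union = {1, 2, 3, 4, 5, 6}); every edge is covered by a bag; and for each vertex v the set of bags containing v is connected in the bag tree. The decomposition is therefore valid. The largest bag has 3 vertices, so the width is 2.

Yes; width 2.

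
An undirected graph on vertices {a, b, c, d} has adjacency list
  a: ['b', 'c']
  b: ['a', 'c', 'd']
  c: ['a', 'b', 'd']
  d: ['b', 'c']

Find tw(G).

A width-2 tree decomposition is:
Bags: B1 = {b, c, d}  B2 = {a, b, c}
Tree: B1–B2
The largest bag has 3 vertices, giving width 2; this decomposition certifies tw(G) ≤ 2. For the lower bound, the 3 vertices {b, c, d} are pairwise adjacent, and any tree decomposition puts a clique entirely inside one bag — forcing width ≥ 2. The upper and lower bounds meet at 2, so that is the treewidth.

2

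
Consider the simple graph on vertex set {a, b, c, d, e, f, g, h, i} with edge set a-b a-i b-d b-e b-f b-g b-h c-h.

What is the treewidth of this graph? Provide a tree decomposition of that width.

Every bag has size at most 2, so the width is 2 − 1 = 1 and tw(G) ≤ 1. Since G has at least one edge (e.g. e–b), it is not an edgeless graph, so tw(G) ≥ 1. Combining the bounds, tw(G) = 1.

Treewidth 1.
One such decomposition:
Bags: B1 = {b, e}  B2 = {b, g}  B3 = {a, b}  B4 = {b, h}  B5 = {c, h}  B6 = {a, i}  B7 = {b, d}  B8 = {b, f}
Tree: B1–B2, B1–B3, B1–B4, B4–B5, B3–B6, B3–B7, B3–B8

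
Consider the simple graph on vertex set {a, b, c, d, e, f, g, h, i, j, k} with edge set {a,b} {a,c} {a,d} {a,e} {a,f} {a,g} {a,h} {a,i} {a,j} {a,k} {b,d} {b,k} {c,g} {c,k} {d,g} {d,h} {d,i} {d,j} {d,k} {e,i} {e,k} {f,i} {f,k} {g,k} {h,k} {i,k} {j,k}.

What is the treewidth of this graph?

A width-3 tree decomposition is:
Bags: B1 = {a, d, i, k}  B2 = {a, d, g, k}  B3 = {a, d, j, k}  B4 = {a, e, i, k}  B5 = {a, c, g, k}  B6 = {a, d, h, k}  B7 = {a, b, d, k}  B8 = {a, f, i, k}
Tree: B1–B2, B1–B3, B1–B4, B2–B5, B1–B6, B1–B7, B4–B8
The largest bag has 4 vertices, giving width 3; this decomposition certifies tw(G) ≤ 3. On the other hand G contains the 4-clique {a, d, g, k}. A clique must lie in a single bag of any decomposition, so no decomposition can have width below 3. The upper and lower bounds meet at 3, so that is the treewidth.

3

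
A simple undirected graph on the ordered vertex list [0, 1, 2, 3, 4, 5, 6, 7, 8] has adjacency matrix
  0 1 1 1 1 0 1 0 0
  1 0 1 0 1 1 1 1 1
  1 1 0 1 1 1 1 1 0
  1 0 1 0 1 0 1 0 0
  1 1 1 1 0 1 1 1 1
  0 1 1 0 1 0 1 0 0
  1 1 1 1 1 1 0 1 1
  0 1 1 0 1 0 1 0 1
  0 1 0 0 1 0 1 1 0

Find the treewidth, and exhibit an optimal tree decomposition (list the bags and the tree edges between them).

Treewidth 4.
Bags: B1 = {1, 4, 6, 7, 8}  B2 = {1, 2, 4, 6, 7}  B3 = {0, 1, 2, 4, 6}  B4 = {0, 2, 3, 4, 6}  B5 = {1, 2, 4, 5, 6}
Tree: B1–B2, B2–B3, B3–B4, B3–B5

The largest bag has 5 vertices, giving width 4; this decomposition certifies tw(G) ≤ 4. Conversely, {1, 4, 6, 7, 8} is a clique of size 5, and the vertices of any clique must share a bag in every tree decomposition; so some bag has ≥ 5 vertices and tw(G) ≥ 4. Hence tw(G) = 4 exactly.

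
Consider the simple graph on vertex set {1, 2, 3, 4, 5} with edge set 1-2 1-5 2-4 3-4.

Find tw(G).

1

A width-1 tree decomposition is:
Bags: B1 = {2, 4}  B2 = {3, 4}  B3 = {1, 2}  B4 = {1, 5}
Tree: B1–B2, B1–B3, B3–B4
Each bag holds 2 vertices, so the decomposition has width 1, which upper-bounds the treewidth. Any graph with an edge has treewidth ≥ 1, and G has the edge 2–4. Therefore the treewidth is 1.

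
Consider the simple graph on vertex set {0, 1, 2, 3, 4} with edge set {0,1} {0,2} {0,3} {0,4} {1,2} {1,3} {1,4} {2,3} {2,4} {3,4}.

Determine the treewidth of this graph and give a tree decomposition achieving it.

A single bag containing all 5 vertices is trivially a valid decomposition of width 4. On the other hand G contains the 5-clique {0, 1, 2, 3, 4}. A clique must lie in a single bag of any decomposition, so no decomposition can have width below 4. The upper and lower bounds meet at 4, so that is the treewidth.

Treewidth 4.
One optimal decomposition is:
Bags: B1 = {0, 1, 2, 3, 4}
Tree: (single bag)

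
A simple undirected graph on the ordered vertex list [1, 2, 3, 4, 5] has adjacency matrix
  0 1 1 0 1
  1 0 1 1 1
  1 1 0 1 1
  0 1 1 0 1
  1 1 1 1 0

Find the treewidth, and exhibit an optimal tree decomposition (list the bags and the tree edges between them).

Each bag holds 4 vertices, so the decomposition has width 3, which upper-bounds the treewidth. Conversely, {1, 2, 3, 5} is a clique of size 4, and the vertices of any clique must share a bag in every tree decomposition; so some bag has ≥ 4 vertices and tw(G) ≥ 3. Therefore the treewidth is 3.

Treewidth 3.
One optimal decomposition is:
Bags: B1 = {2, 3, 4, 5}  B2 = {1, 2, 3, 5}
Tree: B1–B2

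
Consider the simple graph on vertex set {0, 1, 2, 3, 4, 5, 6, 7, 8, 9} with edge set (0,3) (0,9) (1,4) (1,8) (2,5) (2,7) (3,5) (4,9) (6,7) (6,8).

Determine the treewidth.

2

A width-2 tree decomposition is:
Bags: B1 = {0, 3, 9}  B2 = {3, 5, 9}  B3 = {2, 5, 9}  B4 = {2, 7, 9}  B5 = {6, 7, 9}  B6 = {6, 8, 9}  B7 = {1, 8, 9}  B8 = {1, 4, 9}
Tree: B1–B2, B2–B3, B3–B4, B4–B5, B5–B6, B6–B7, B7–B8
Each bag holds 3 vertices, so the decomposition has width 2, which upper-bounds the treewidth. For the lower bound, G contains the cycle 9–0–3–5–2–7–6–8–1–4–9, so G is not a forest; only forests have treewidth ≤ 1, hence tw(G) ≥ 2. Hence tw(G) = 2 exactly.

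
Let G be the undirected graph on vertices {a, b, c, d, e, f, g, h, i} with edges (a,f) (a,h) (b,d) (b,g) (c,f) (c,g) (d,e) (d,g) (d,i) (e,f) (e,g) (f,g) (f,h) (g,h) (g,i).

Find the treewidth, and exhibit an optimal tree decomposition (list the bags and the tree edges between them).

Every bag has size at most 3, so the width is 3 − 1 = 2 and tw(G) ≤ 2. On the other hand G contains the 3-clique {d, e, g}. A clique must lie in a single bag of any decomposition, so no decomposition can have width below 2. Combining the bounds, tw(G) = 2.

Treewidth 2.
Bags: B1 = {f, g, h}  B2 = {e, f, g}  B3 = {a, f, h}  B4 = {c, f, g}  B5 = {d, e, g}  B6 = {d, g, i}  B7 = {b, d, g}
Tree: B1–B2, B1–B3, B2–B4, B2–B5, B5–B6, B5–B7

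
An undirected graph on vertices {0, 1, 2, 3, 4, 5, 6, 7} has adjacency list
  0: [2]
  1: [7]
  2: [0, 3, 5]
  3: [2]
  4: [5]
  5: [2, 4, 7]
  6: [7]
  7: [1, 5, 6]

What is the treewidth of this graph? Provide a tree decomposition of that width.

Treewidth 1.
Bags: B1 = {6, 7}  B2 = {5, 7}  B3 = {2, 5}  B4 = {0, 2}  B5 = {2, 3}  B6 = {1, 7}  B7 = {4, 5}
Tree: B1–B2, B2–B3, B3–B4, B4–B5, B1–B6, B3–B7

Each bag holds 2 vertices, so the decomposition has width 1, which upper-bounds the treewidth. Since G has at least one edge (e.g. 7–6), it is not an edgeless graph, so tw(G) ≥ 1. Hence tw(G) = 1 exactly.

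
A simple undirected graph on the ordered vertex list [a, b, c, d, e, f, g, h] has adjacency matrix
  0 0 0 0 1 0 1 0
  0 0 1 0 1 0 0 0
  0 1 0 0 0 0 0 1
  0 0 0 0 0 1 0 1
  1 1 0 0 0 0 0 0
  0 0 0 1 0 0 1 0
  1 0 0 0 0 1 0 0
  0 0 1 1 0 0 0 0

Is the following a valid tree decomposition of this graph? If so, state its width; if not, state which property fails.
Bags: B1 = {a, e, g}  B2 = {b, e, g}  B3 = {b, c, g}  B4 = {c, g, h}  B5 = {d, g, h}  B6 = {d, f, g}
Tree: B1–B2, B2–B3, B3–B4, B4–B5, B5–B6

Every vertex of G appears in some bag (union = {a, b, c, d, e, f, g, h}); every edge is covered by a bag; and for each vertex v the set of bags containing v is connected in the bag tree. The decomposition is therefore valid. The largest bag has 3 vertices, so the width is 2.

Yes; width 2.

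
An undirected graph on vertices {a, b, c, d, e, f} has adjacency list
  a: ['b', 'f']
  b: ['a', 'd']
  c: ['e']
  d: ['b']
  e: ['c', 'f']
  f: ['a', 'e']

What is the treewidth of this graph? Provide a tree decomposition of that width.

Treewidth 1.
One such decomposition:
Bags: B1 = {b, d}  B2 = {a, b}  B3 = {a, f}  B4 = {e, f}  B5 = {c, e}
Tree: B1–B2, B2–B3, B3–B4, B4–B5

The largest bag has 2 vertices, giving width 1; this decomposition certifies tw(G) ≤ 1. Any graph with an edge has treewidth ≥ 1, and G has the edge d–b. The upper and lower bounds meet at 1, so that is the treewidth.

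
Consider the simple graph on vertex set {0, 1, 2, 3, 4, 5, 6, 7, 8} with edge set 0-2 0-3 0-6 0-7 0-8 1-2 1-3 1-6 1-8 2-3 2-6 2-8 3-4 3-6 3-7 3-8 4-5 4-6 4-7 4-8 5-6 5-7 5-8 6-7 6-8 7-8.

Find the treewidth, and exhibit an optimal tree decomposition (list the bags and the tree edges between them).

The largest bag has 5 vertices, giving width 4; this decomposition certifies tw(G) ≤ 4. For the lower bound, the 5 vertices {0, 2, 3, 6, 8} are pairwise adjacent, and any tree decomposition puts a clique entirely inside one bag — forcing width ≥ 4. Hence tw(G) = 4 exactly.

Treewidth 4.
One optimal decomposition is:
Bags: B1 = {3, 4, 6, 7, 8}  B2 = {0, 3, 6, 7, 8}  B3 = {4, 5, 6, 7, 8}  B4 = {0, 2, 3, 6, 8}  B5 = {1, 2, 3, 6, 8}
Tree: B1–B2, B1–B3, B2–B4, B4–B5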